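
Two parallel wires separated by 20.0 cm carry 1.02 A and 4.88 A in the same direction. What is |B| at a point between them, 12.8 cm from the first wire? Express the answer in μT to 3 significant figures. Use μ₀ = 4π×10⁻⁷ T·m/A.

B ≈ 12.0 μT

Each long wire gives B = μ₀I/(2πd). Distances are d₁ = 0.128 m and d₂ = 0.072 m.
B₁ = 1.59×10⁻⁶ T, B₂ = 1.36×10⁻⁵ T.
Between parallel currents the two contributions point in opposite directions, so they subtract. B = |B₁ − B₂| = |1.59×10⁻⁶ − 1.36×10⁻⁵| = 1.20×10⁻⁵ T.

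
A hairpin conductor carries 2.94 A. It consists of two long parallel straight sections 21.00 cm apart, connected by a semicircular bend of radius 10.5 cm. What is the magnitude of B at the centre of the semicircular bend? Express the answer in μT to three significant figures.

The semicircular arc contributes B_arc = μ₀I·π/(4πR) = μ₀I/(4R) = 8.80×10⁻⁶ T.
Each semi-infinite lead is at perpendicular distance R = 0.105 m from the centre, with the perpendicular foot at its near end, so it contributes μ₀I/(4πR); both point the same way, together 5.60×10⁻⁶ T.
Arc and leads all point the same direction: B = 8.80×10⁻⁶ + 5.60×10⁻⁶ = 1.44×10⁻⁵ T.

B ≈ 14.4 μT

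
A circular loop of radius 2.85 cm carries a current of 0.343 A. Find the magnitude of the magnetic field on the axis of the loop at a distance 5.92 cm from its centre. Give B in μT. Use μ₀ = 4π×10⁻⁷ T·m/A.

B ≈ 0.617 μT

On the axis of a circular loop, B = μ₀IR² / [2(R²+z²)^(3/2)].
R² + z² = (0.0285)² + (0.0592)² = 0.004317 m², and (R²+z²)^(3/2) = 2.84×10⁻⁴ m³.
B = (4π×10⁻⁷ × 0.343 × 0.0008123) / (2 × 2.84×10⁻⁴) = 6.17×10⁻⁷ T.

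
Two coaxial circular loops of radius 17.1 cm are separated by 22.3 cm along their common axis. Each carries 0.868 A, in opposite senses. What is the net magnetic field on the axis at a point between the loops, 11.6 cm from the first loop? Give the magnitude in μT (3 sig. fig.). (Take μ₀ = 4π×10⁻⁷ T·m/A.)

B ≈ 0.135 μT

Each loop contributes B = μ₀IR²/[2(R²+z²)^(3/2)] on the axis, with z measured from that loop.
Loop 1 (z = 0.116 m): B₁ = 1.81×10⁻⁶ T. Loop 2 (z = 0.107 m): B₂ = 1.94×10⁻⁶ T.
The fields oppose: B = |B₁ − B₂| = 1.35×10⁻⁷ T.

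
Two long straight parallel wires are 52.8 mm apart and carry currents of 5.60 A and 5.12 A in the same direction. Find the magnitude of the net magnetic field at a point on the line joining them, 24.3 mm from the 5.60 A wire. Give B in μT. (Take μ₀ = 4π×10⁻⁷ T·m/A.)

Each long wire gives B = μ₀I/(2πd). Distances are d₁ = 0.0243 m and d₂ = 0.0285 m.
B₁ = 4.61×10⁻⁵ T, B₂ = 3.59×10⁻⁵ T.
Between parallel currents the two contributions point in opposite directions, so they subtract. B = |B₁ − B₂| = |4.61×10⁻⁵ − 3.59×10⁻⁵| = 1.02×10⁻⁵ T.

B ≈ 10.2 μT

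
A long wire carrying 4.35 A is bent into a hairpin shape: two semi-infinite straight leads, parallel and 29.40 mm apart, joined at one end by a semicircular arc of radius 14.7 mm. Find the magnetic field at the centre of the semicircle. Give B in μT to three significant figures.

The semicircular arc contributes B_arc = μ₀I·π/(4πR) = μ₀I/(4R) = 9.30×10⁻⁵ T.
Each semi-infinite lead is at perpendicular distance R = 0.0147 m from the centre, with the perpendicular foot at its near end, so it contributes μ₀I/(4πR); both point the same way, together 5.92×10⁻⁵ T.
Arc and leads all point the same direction: B = 9.30×10⁻⁵ + 5.92×10⁻⁵ = 1.52×10⁻⁴ T.

B ≈ 152 μT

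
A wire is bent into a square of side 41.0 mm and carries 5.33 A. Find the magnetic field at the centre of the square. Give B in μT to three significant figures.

B ≈ 147 μT

Each side is a finite straight segment at perpendicular distance d = a/(2 tan(π/4)) = 0.0205 m from the centre, with end-angles ±π/4.
One side contributes B₁ = (μ₀I/4πd)·2 sin(π/4) = 3.68×10⁻⁵ T.
All 4 sides add in the same direction: B = 4 × 3.68×10⁻⁵ = 1.47×10⁻⁴ T.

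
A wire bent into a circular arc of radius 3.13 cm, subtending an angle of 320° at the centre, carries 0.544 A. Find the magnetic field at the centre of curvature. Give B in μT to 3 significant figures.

The Biot–Savart field of a circular arc at its centre is B = μ₀Iφ/(4πR), with φ = 5.585 rad.
B = (4π×10⁻⁷ × 0.544 × 5.585) / (4π × 0.0313) = 9.71×10⁻⁶ T.

B ≈ 9.71 μT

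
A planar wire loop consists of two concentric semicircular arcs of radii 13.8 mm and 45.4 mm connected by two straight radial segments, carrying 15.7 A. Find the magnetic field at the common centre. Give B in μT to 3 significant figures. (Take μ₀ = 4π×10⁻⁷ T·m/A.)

The radial connectors point toward the centre, so dl × r̂ = 0 and they contribute nothing.
Each semicircle gives μ₀I/(4R): inner arc 3.57×10⁻⁴ T, outer arc 1.09×10⁻⁴ T.
The two arcs carry current in opposite angular senses, so their fields oppose: B = |3.57×10⁻⁴ − 1.09×10⁻⁴| = 2.49×10⁻⁴ T.

B ≈ 249 μT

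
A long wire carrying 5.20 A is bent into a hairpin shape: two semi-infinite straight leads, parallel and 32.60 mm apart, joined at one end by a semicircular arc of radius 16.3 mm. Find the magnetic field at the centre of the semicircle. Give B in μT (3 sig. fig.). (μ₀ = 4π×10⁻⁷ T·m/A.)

B ≈ 164 μT

The semicircular arc contributes B_arc = μ₀I·π/(4πR) = μ₀I/(4R) = 1.00×10⁻⁴ T.
Each semi-infinite lead is at perpendicular distance R = 0.0163 m from the centre, with the perpendicular foot at its near end, so it contributes μ₀I/(4πR); both point the same way, together 6.38×10⁻⁵ T.
Arc and leads all point the same direction: B = 1.00×10⁻⁴ + 6.38×10⁻⁵ = 1.64×10⁻⁴ T.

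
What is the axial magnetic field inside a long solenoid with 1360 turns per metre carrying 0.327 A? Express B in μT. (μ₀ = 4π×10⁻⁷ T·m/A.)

Inside a long solenoid, B = μ₀nI with n = 1360 turns/m.
B = 4π×10⁻⁷ × 1360 × 0.327 = 5.59×10⁻⁴ T.

B ≈ 559 μT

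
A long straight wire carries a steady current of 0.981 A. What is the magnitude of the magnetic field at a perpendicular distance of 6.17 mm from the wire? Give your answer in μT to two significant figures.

For an infinitely long straight wire, B = μ₀I/(2πd).
B = (4π×10⁻⁷ × 0.981) / (2π × 0.00617) = 3.18×10⁻⁵ T.

B ≈ 32 μT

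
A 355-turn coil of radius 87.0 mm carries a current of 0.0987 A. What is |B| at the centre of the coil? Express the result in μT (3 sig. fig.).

B ≈ 253 μT

For an N-turn flat coil, B = Nμ₀I/(2R) with R = 0.087 m.
B = 355 × 7.13×10⁻⁷ T = 2.53×10⁻⁴ T.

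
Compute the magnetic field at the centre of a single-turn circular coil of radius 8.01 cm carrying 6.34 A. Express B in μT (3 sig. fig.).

B ≈ 49.7 μT

At the centre of a circular loop the Biot–Savart law gives B = μ₀I/(2R).
B = (4π×10⁻⁷ × 6.34) / (2 × 0.0801) = 4.97×10⁻⁵ T.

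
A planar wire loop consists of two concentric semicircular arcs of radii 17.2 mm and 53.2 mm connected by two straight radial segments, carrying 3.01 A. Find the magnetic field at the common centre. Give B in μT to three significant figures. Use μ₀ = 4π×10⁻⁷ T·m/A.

B ≈ 37.2 μT

The radial connectors point toward the centre, so dl × r̂ = 0 and they contribute nothing.
Each semicircle gives μ₀I/(4R): inner arc 5.50×10⁻⁵ T, outer arc 1.78×10⁻⁵ T.
The two arcs carry current in opposite angular senses, so their fields oppose: B = |5.50×10⁻⁵ − 1.78×10⁻⁵| = 3.72×10⁻⁵ T.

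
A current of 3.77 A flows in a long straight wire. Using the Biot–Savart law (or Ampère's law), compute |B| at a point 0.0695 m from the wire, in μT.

B ≈ 10.8 μT

For an infinitely long straight wire, B = μ₀I/(2πd).
B = (4π×10⁻⁷ × 3.77) / (2π × 0.0695) = 1.08×10⁻⁵ T.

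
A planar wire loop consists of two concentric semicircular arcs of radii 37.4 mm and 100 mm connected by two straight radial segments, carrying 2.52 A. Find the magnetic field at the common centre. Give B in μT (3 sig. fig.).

The radial connectors point toward the centre, so dl × r̂ = 0 and they contribute nothing.
Each semicircle gives μ₀I/(4R): inner arc 2.12×10⁻⁵ T, outer arc 7.92×10⁻⁶ T.
The two arcs carry current in opposite angular senses, so their fields oppose: B = |2.12×10⁻⁵ − 7.92×10⁻⁶| = 1.33×10⁻⁵ T.

B ≈ 13.3 μT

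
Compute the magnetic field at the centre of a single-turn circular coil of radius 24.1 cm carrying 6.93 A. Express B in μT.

B ≈ 18.1 μT

At the centre of a circular loop the Biot–Savart law gives B = μ₀I/(2R).
B = (4π×10⁻⁷ × 6.93) / (2 × 0.241) = 1.81×10⁻⁵ T.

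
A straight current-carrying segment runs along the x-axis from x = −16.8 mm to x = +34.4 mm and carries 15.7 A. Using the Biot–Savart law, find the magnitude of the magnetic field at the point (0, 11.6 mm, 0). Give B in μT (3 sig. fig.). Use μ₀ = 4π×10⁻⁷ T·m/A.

B ≈ 240 μT

For a finite straight segment, B = (μ₀I/4πd)(sinθ₁ + sinθ₂), where θ₁, θ₂ are the angles from the perpendicular to each end.
The perpendicular distance is d = 0.0116 m; the end-offsets along the wire are a = 0.0168 m and b = 0.0344 m.
sinθ₁ = 0.0168/√(0.0168²+0.0116²) = 0.8229; sinθ₂ = 0.0344/√(0.0344²+0.0116²) = 0.9476.
B = (4π×10⁻⁷ × 15.7) / (4π × 0.0116) × (0.8229 + 0.9476) = 2.40×10⁻⁴ T.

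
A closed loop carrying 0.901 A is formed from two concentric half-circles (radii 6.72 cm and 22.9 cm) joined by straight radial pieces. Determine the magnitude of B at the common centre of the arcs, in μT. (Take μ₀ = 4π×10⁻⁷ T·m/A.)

The radial connectors point toward the centre, so dl × r̂ = 0 and they contribute nothing.
Each semicircle gives μ₀I/(4R): inner arc 4.21×10⁻⁶ T, outer arc 1.24×10⁻⁶ T.
The two arcs carry current in opposite angular senses, so their fields oppose: B = |4.21×10⁻⁶ − 1.24×10⁻⁶| = 2.98×10⁻⁶ T.

B ≈ 2.98 μT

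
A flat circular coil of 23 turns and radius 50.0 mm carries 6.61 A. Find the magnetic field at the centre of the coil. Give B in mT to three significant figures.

B ≈ 1.91 mT

For an N-turn flat coil, B = Nμ₀I/(2R) with R = 0.05 m.
B = 23 × 8.31×10⁻⁵ T = 1.91×10⁻³ T.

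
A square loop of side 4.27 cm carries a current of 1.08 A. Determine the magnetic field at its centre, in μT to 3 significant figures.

Each side is a finite straight segment at perpendicular distance d = a/(2 tan(π/4)) = 0.02135 m from the centre, with end-angles ±π/4.
One side contributes B₁ = (μ₀I/4πd)·2 sin(π/4) = 7.15×10⁻⁶ T.
All 4 sides add in the same direction: B = 4 × 7.15×10⁻⁶ = 2.86×10⁻⁵ T.

B ≈ 28.6 μT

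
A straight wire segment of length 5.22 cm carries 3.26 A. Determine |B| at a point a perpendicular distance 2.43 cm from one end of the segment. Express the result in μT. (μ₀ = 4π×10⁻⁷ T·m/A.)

For a finite straight segment, B = (μ₀I/4πd)(sinθ₁ + sinθ₂), where θ₁, θ₂ are the angles from the perpendicular to each end.
The perpendicular foot is at one end, so the two end-offsets along the wire are 0 and L = 0.0522 m.
sinθ₁ = 0/√(0²+0.0243²) = 0.0000; sinθ₂ = 0.0522/√(0.0522²+0.0243²) = 0.9066.
B = (4π×10⁻⁷ × 3.26) / (4π × 0.0243) × (0.0000 + 0.9066) = 1.22×10⁻⁵ T.

B ≈ 12.2 μT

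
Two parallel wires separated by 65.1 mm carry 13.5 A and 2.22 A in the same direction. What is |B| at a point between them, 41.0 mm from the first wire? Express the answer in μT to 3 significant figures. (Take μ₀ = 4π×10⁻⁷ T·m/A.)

B ≈ 47.4 μT

Each long wire gives B = μ₀I/(2πd). Distances are d₁ = 0.041 m and d₂ = 0.0241 m.
B₁ = 6.59×10⁻⁵ T, B₂ = 1.84×10⁻⁵ T.
Between parallel currents the two contributions point in opposite directions, so they subtract. B = |B₁ − B₂| = |6.59×10⁻⁵ − 1.84×10⁻⁵| = 4.74×10⁻⁵ T.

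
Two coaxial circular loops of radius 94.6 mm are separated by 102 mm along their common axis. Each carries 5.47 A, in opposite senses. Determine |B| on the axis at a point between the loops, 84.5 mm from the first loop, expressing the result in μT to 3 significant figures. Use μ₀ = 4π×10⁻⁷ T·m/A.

Each loop contributes B = μ₀IR²/[2(R²+z²)^(3/2)] on the axis, with z measured from that loop.
Loop 1 (z = 0.0845 m): B₁ = 1.51×10⁻⁵ T. Loop 2 (z = 0.0175 m): B₂ = 3.45×10⁻⁵ T.
The fields oppose: B = |B₁ − B₂| = 1.95×10⁻⁵ T.

B ≈ 19.5 μT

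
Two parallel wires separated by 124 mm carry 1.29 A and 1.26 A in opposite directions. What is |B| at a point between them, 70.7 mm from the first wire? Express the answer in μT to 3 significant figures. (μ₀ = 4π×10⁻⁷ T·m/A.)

Each long wire gives B = μ₀I/(2πd). Distances are d₁ = 0.0707 m and d₂ = 0.0533 m.
B₁ = 3.65×10⁻⁶ T, B₂ = 4.73×10⁻⁶ T.
Between antiparallel currents both contributions point the same way, so they add. B = B₁ + B₂ = 3.65×10⁻⁶ + 4.73×10⁻⁶ = 8.38×10⁻⁶ T.

B ≈ 8.38 μT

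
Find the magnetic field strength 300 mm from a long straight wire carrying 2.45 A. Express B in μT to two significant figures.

B ≈ 1.6 μT

For an infinitely long straight wire, B = μ₀I/(2πd).
B = (4π×10⁻⁷ × 2.45) / (2π × 0.3) = 1.63×10⁻⁶ T.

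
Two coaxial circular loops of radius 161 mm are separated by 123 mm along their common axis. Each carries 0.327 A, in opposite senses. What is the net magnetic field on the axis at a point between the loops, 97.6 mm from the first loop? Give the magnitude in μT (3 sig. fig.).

Each loop contributes B = μ₀IR²/[2(R²+z²)^(3/2)] on the axis, with z measured from that loop.
Loop 1 (z = 0.0976 m): B₁ = 7.98×10⁻⁷ T. Loop 2 (z = 0.0254 m): B₂ = 1.23×10⁻⁶ T.
The fields oppose: B = |B₁ − B₂| = 4.32×10⁻⁷ T.

B ≈ 0.432 μT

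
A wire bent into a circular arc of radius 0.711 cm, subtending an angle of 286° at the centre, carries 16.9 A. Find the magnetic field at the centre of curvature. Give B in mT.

B ≈ 1.19 mT

The Biot–Savart field of a circular arc at its centre is B = μ₀Iφ/(4πR), with φ = 4.992 rad.
B = (4π×10⁻⁷ × 16.9 × 4.992) / (4π × 0.00711) = 1.19×10⁻³ T.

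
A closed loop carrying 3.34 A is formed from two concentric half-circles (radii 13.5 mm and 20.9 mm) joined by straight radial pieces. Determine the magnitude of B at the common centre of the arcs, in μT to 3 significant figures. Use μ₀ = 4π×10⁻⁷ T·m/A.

B ≈ 27.5 μT

The radial connectors point toward the centre, so dl × r̂ = 0 and they contribute nothing.
Each semicircle gives μ₀I/(4R): inner arc 7.77×10⁻⁵ T, outer arc 5.02×10⁻⁵ T.
The two arcs carry current in opposite angular senses, so their fields oppose: B = |7.77×10⁻⁵ − 5.02×10⁻⁵| = 2.75×10⁻⁵ T.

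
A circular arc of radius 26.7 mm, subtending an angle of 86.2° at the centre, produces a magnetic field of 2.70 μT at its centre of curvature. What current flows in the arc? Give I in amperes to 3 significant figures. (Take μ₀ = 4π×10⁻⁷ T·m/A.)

For a circular arc, B = μ₀Iφ/(4πR) with φ in radians; here φ = 1.504 rad.
So I = 4πRB/(μ₀φ) = 4π × 0.0267 × 2.70×10⁻⁶ / (4π×10⁻⁷ × 1.504) = 0.479 A.

I ≈ 0.479 A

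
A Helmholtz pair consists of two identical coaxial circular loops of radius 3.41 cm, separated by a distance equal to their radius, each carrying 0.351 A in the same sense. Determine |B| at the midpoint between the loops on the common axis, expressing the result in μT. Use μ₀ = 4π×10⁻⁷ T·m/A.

B ≈ 9.26 μT

Each loop contributes B = μ₀IR²/[2(R²+z²)^(3/2)] on the axis, with z measured from that loop.
Loop 1 (z = 0.01705 m): B₁ = 4.63×10⁻⁶ T. Loop 2 (z = 0.01705 m): B₂ = 4.63×10⁻⁶ T.
The fields add: B = B₁ + B₂ = 9.26×10⁻⁶ T.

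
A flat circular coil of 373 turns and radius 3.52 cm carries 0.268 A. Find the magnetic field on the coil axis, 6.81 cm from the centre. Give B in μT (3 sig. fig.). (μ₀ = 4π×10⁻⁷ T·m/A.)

B ≈ 173 μT

For an N-turn flat coil, B = Nμ₀IR²/[2(R²+z²)^(3/2)] with R = 0.0352 m, z = 0.0681 m.
B = 373 × 4.63×10⁻⁷ T = 1.73×10⁻⁴ T.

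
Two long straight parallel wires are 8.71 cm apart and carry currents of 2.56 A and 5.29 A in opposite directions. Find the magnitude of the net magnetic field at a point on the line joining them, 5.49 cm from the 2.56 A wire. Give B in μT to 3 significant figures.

Each long wire gives B = μ₀I/(2πd). Distances are d₁ = 0.0549 m and d₂ = 0.0322 m.
B₁ = 9.33×10⁻⁶ T, B₂ = 3.29×10⁻⁵ T.
Between antiparallel currents both contributions point the same way, so they add. B = B₁ + B₂ = 9.33×10⁻⁶ + 3.29×10⁻⁵ = 4.22×10⁻⁵ T.

B ≈ 42.2 μT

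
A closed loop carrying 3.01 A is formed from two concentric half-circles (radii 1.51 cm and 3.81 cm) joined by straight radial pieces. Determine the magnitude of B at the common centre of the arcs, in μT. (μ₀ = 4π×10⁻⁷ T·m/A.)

The radial connectors point toward the centre, so dl × r̂ = 0 and they contribute nothing.
Each semicircle gives μ₀I/(4R): inner arc 6.26×10⁻⁵ T, outer arc 2.48×10⁻⁵ T.
The two arcs carry current in opposite angular senses, so their fields oppose: B = |6.26×10⁻⁵ − 2.48×10⁻⁵| = 3.78×10⁻⁵ T.

B ≈ 37.8 μT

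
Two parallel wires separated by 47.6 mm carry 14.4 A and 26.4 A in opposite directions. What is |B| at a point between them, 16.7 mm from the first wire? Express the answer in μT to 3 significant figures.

Each long wire gives B = μ₀I/(2πd). Distances are d₁ = 0.0167 m and d₂ = 0.0309 m.
B₁ = 1.72×10⁻⁴ T, B₂ = 1.71×10⁻⁴ T.
Between antiparallel currents both contributions point the same way, so they add. B = B₁ + B₂ = 1.72×10⁻⁴ + 1.71×10⁻⁴ = 3.43×10⁻⁴ T.

B ≈ 343 μT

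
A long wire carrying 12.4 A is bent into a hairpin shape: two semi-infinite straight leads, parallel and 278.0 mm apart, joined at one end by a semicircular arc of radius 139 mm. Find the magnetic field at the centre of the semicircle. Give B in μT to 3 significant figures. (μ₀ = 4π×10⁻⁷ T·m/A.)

B ≈ 45.9 μT

The semicircular arc contributes B_arc = μ₀I·π/(4πR) = μ₀I/(4R) = 2.80×10⁻⁵ T.
Each semi-infinite lead is at perpendicular distance R = 0.139 m from the centre, with the perpendicular foot at its near end, so it contributes μ₀I/(4πR); both point the same way, together 1.78×10⁻⁵ T.
Arc and leads all point the same direction: B = 2.80×10⁻⁵ + 1.78×10⁻⁵ = 4.59×10⁻⁵ T.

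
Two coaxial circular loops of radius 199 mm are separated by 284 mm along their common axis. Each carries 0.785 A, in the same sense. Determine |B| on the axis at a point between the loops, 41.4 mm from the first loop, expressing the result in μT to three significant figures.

Each loop contributes B = μ₀IR²/[2(R²+z²)^(3/2)] on the axis, with z measured from that loop.
Loop 1 (z = 0.0414 m): B₁ = 2.33×10⁻⁶ T. Loop 2 (z = 0.2426 m): B₂ = 6.32×10⁻⁷ T.
The fields add: B = B₁ + B₂ = 2.96×10⁻⁶ T.

B ≈ 2.96 μT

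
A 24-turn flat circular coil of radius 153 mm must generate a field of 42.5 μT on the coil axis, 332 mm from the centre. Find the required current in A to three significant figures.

For an N-turn coil, B = Nμ₀IR²/[2(R²+z²)^(3/2)] with R = 0.153 m, z = 0.332 m, so I = 2B(R²+z²)^(3/2)/(Nμ₀R²) = 2 × 4.25×10⁻⁵ × 4.89×10⁻² / (24 × 4π×10⁻⁷ × 0.02341) = 5.88 A.

I ≈ 5.88 A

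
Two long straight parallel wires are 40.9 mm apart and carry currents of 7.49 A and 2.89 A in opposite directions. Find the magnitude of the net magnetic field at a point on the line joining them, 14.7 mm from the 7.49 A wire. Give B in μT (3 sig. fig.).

Each long wire gives B = μ₀I/(2πd). Distances are d₁ = 0.0147 m and d₂ = 0.0262 m.
B₁ = 1.02×10⁻⁴ T, B₂ = 2.21×10⁻⁵ T.
Between antiparallel currents both contributions point the same way, so they add. B = B₁ + B₂ = 1.02×10⁻⁴ + 2.21×10⁻⁵ = 1.24×10⁻⁴ T.

B ≈ 124 μT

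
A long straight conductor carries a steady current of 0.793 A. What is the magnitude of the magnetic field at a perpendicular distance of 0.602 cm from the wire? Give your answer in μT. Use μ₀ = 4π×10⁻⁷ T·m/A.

B ≈ 26.3 μT

For an infinitely long straight wire, B = μ₀I/(2πd).
B = (4π×10⁻⁷ × 0.793) / (2π × 0.00602) = 2.63×10⁻⁵ T.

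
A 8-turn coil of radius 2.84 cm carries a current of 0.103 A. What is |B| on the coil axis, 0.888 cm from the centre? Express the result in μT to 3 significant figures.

B ≈ 15.8 μT

For an N-turn flat coil, B = Nμ₀IR²/[2(R²+z²)^(3/2)] with R = 0.0284 m, z = 0.00888 m.
B = 8 × 1.98×10⁻⁶ T = 1.58×10⁻⁵ T.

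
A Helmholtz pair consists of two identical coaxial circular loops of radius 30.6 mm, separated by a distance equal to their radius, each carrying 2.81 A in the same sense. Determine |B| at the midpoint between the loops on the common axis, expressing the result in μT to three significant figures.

B ≈ 82.6 μT

Each loop contributes B = μ₀IR²/[2(R²+z²)^(3/2)] on the axis, with z measured from that loop.
Loop 1 (z = 0.0153 m): B₁ = 4.13×10⁻⁵ T. Loop 2 (z = 0.0153 m): B₂ = 4.13×10⁻⁵ T.
The fields add: B = B₁ + B₂ = 8.26×10⁻⁵ T.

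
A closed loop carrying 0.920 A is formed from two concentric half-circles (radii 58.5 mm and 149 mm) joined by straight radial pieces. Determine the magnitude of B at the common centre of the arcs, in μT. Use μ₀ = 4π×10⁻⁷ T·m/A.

B ≈ 3.00 μT

The radial connectors point toward the centre, so dl × r̂ = 0 and they contribute nothing.
Each semicircle gives μ₀I/(4R): inner arc 4.94×10⁻⁶ T, outer arc 1.94×10⁻⁶ T.
The two arcs carry current in opposite angular senses, so their fields oppose: B = |4.94×10⁻⁶ − 1.94×10⁻⁶| = 3.00×10⁻⁶ T.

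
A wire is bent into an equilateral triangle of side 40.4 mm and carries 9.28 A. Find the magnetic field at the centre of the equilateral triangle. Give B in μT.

B ≈ 413 μT

Each side is a finite straight segment at perpendicular distance d = a/(2 tan(π/3)) = 0.01166 m from the centre, with end-angles ±π/3.
One side contributes B₁ = (μ₀I/4πd)·2 sin(π/3) = 1.38×10⁻⁴ T.
All 3 sides add in the same direction: B = 3 × 1.38×10⁻⁴ = 4.13×10⁻⁴ T.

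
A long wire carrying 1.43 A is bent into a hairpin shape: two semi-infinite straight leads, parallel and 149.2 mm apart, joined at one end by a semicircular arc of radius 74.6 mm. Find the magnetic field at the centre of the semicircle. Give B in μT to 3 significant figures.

B ≈ 9.86 μT

The semicircular arc contributes B_arc = μ₀I·π/(4πR) = μ₀I/(4R) = 6.02×10⁻⁶ T.
Each semi-infinite lead is at perpendicular distance R = 0.0746 m from the centre, with the perpendicular foot at its near end, so it contributes μ₀I/(4πR); both point the same way, together 3.83×10⁻⁶ T.
Arc and leads all point the same direction: B = 6.02×10⁻⁶ + 3.83×10⁻⁶ = 9.86×10⁻⁶ T.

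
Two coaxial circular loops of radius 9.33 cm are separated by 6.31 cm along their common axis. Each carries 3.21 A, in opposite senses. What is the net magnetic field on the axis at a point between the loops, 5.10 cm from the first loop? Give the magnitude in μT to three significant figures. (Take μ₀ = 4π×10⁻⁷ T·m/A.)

B ≈ 6.48 μT

Each loop contributes B = μ₀IR²/[2(R²+z²)^(3/2)] on the axis, with z measured from that loop.
Loop 1 (z = 0.051 m): B₁ = 1.46×10⁻⁵ T. Loop 2 (z = 0.0121 m): B₂ = 2.11×10⁻⁵ T.
The fields oppose: B = |B₁ − B₂| = 6.48×10⁻⁶ T.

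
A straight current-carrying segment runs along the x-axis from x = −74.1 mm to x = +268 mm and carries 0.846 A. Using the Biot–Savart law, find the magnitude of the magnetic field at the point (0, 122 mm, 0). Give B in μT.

B ≈ 0.991 μT

For a finite straight segment, B = (μ₀I/4πd)(sinθ₁ + sinθ₂), where θ₁, θ₂ are the angles from the perpendicular to each end.
The perpendicular distance is d = 0.122 m; the end-offsets along the wire are a = 0.0741 m and b = 0.268 m.
sinθ₁ = 0.0741/√(0.0741²+0.122²) = 0.5191; sinθ₂ = 0.268/√(0.268²+0.122²) = 0.9101.
B = (4π×10⁻⁷ × 0.846) / (4π × 0.122) × (0.5191 + 0.9101) = 9.91×10⁻⁷ T.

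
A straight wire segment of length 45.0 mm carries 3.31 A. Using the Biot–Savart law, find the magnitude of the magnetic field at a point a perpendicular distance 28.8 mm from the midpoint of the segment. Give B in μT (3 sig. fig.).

For a finite straight segment, B = (μ₀I/4πd)(sinθ₁ + sinθ₂), where θ₁, θ₂ are the angles from the perpendicular to each end.
The perpendicular from the point meets the wire at its midpoint, so each end is L/2 = 0.0225 m away along the wire.
sinθ₁ = 0.0225/√(0.0225²+0.0288²) = 0.6156; sinθ₂ = 0.0225/√(0.0225²+0.0288²) = 0.6156.
B = (4π×10⁻⁷ × 3.31) / (4π × 0.0288) × (0.6156 + 0.6156) = 1.42×10⁻⁵ T.

B ≈ 14.2 μT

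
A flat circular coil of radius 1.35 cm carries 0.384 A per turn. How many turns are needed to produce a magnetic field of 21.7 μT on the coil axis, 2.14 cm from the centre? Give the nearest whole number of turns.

N = 8

For an N-turn coil, B = Nμ₀IR²/[2(R²+z²)^(3/2)]. A single turn gives B₁ = 2.71×10⁻⁶ T with R = 0.0135 m, z = 0.0214 m.
N = B/B₁ = 2.17×10⁻⁵ / 2.71×10⁻⁶ = 7.99.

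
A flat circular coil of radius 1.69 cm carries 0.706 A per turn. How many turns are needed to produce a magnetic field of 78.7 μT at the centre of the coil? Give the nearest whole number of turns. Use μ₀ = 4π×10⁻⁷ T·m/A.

N = 3

For an N-turn coil, B = Nμ₀I/(2R). A single turn gives B₁ = 2.62×10⁻⁵ T with R = 0.0169 m.
N = B/B₁ = 7.87×10⁻⁵ / 2.62×10⁻⁵ = 3.00.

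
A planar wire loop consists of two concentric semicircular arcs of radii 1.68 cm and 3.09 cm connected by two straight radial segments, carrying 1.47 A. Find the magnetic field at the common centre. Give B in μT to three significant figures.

B ≈ 12.5 μT

The radial connectors point toward the centre, so dl × r̂ = 0 and they contribute nothing.
Each semicircle gives μ₀I/(4R): inner arc 2.75×10⁻⁵ T, outer arc 1.49×10⁻⁵ T.
The two arcs carry current in opposite angular senses, so their fields oppose: B = |2.75×10⁻⁵ − 1.49×10⁻⁵| = 1.25×10⁻⁵ T.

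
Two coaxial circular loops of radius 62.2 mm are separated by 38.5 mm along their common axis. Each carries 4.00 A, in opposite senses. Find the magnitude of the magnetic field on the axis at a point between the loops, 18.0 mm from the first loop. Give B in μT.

Each loop contributes B = μ₀IR²/[2(R²+z²)^(3/2)] on the axis, with z measured from that loop.
Loop 1 (z = 0.018 m): B₁ = 3.58×10⁻⁵ T. Loop 2 (z = 0.0205 m): B₂ = 3.46×10⁻⁵ T.
The fields oppose: B = |B₁ − B₂| = 1.20×10⁻⁶ T.

B ≈ 1.20 μT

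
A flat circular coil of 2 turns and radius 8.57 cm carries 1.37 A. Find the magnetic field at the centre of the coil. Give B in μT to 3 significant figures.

For an N-turn flat coil, B = Nμ₀I/(2R) with R = 0.0857 m.
B = 2 × 1.00×10⁻⁵ T = 2.01×10⁻⁵ T.

B ≈ 20.1 μT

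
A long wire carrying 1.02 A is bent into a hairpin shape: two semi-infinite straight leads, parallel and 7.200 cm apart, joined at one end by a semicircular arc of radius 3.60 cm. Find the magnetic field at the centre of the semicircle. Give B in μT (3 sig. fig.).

B ≈ 14.6 μT

The semicircular arc contributes B_arc = μ₀I·π/(4πR) = μ₀I/(4R) = 8.90×10⁻⁶ T.
Each semi-infinite lead is at perpendicular distance R = 0.036 m from the centre, with the perpendicular foot at its near end, so it contributes μ₀I/(4πR); both point the same way, together 5.67×10⁻⁶ T.
Arc and leads all point the same direction: B = 8.90×10⁻⁶ + 5.67×10⁻⁶ = 1.46×10⁻⁵ T.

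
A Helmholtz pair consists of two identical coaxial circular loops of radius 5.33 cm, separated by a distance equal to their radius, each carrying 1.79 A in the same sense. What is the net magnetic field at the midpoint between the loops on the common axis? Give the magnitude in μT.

Each loop contributes B = μ₀IR²/[2(R²+z²)^(3/2)] on the axis, with z measured from that loop.
Loop 1 (z = 0.02665 m): B₁ = 1.51×10⁻⁵ T. Loop 2 (z = 0.02665 m): B₂ = 1.51×10⁻⁵ T.
The fields add: B = B₁ + B₂ = 3.02×10⁻⁵ T.

B ≈ 30.2 μT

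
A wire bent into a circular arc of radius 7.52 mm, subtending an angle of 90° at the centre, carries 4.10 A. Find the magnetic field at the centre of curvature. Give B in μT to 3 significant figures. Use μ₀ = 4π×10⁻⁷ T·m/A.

The Biot–Savart field of a circular arc at its centre is B = μ₀Iφ/(4πR), with φ = 1.571 rad.
B = (4π×10⁻⁷ × 4.10 × 1.571) / (4π × 0.00752) = 8.56×10⁻⁵ T.

B ≈ 85.6 μT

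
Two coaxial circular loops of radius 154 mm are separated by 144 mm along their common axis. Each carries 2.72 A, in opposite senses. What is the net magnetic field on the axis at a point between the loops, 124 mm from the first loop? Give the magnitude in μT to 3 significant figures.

B ≈ 5.58 μT

Each loop contributes B = μ₀IR²/[2(R²+z²)^(3/2)] on the axis, with z measured from that loop.
Loop 1 (z = 0.124 m): B₁ = 5.24×10⁻⁶ T. Loop 2 (z = 0.02 m): B₂ = 1.08×10⁻⁵ T.
The fields oppose: B = |B₁ − B₂| = 5.58×10⁻⁶ T.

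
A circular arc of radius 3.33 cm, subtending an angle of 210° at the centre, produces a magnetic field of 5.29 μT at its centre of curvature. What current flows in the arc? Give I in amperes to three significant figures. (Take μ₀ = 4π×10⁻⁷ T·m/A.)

I ≈ 0.481 A

For a circular arc, B = μ₀Iφ/(4πR) with φ in radians; here φ = 3.665 rad.
So I = 4πRB/(μ₀φ) = 4π × 0.0333 × 5.29×10⁻⁶ / (4π×10⁻⁷ × 3.665) = 0.481 A.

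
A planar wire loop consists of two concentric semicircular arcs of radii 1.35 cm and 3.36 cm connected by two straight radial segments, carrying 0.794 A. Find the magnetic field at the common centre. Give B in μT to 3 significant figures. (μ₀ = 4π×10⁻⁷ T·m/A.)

The radial connectors point toward the centre, so dl × r̂ = 0 and they contribute nothing.
Each semicircle gives μ₀I/(4R): inner arc 1.85×10⁻⁵ T, outer arc 7.42×10⁻⁶ T.
The two arcs carry current in opposite angular senses, so their fields oppose: B = |1.85×10⁻⁵ − 7.42×10⁻⁶| = 1.11×10⁻⁵ T.

B ≈ 11.1 μT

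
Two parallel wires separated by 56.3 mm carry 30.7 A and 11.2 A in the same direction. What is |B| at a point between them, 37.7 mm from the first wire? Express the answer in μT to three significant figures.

Each long wire gives B = μ₀I/(2πd). Distances are d₁ = 0.0377 m and d₂ = 0.0186 m.
B₁ = 1.63×10⁻⁴ T, B₂ = 1.20×10⁻⁴ T.
Between parallel currents the two contributions point in opposite directions, so they subtract. B = |B₁ − B₂| = |1.63×10⁻⁴ − 1.20×10⁻⁴| = 4.24×10⁻⁵ T.

B ≈ 42.4 μT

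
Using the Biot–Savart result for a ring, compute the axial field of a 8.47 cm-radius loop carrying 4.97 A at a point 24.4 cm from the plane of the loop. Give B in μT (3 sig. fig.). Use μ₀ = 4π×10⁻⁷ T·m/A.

On the axis of a circular loop, B = μ₀IR² / [2(R²+z²)^(3/2)].
R² + z² = (0.0847)² + (0.244)² = 0.06671 m², and (R²+z²)^(3/2) = 1.72×10⁻² m³.
B = (4π×10⁻⁷ × 4.97 × 0.007174) / (2 × 1.72×10⁻²) = 1.30×10⁻⁶ T.

B ≈ 1.30 μT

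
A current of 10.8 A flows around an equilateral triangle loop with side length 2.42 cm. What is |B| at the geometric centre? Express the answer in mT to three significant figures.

Each side is a finite straight segment at perpendicular distance d = a/(2 tan(π/3)) = 0.006986 m from the centre, with end-angles ±π/3.
One side contributes B₁ = (μ₀I/4πd)·2 sin(π/3) = 2.68×10⁻⁴ T.
All 3 sides add in the same direction: B = 3 × 2.68×10⁻⁴ = 8.03×10⁻⁴ T.

B ≈ 0.803 mT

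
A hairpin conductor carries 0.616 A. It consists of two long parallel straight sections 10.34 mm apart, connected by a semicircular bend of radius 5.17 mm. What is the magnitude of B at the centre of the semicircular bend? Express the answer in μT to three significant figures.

The semicircular arc contributes B_arc = μ₀I·π/(4πR) = μ₀I/(4R) = 3.74×10⁻⁵ T.
Each semi-infinite lead is at perpendicular distance R = 0.00517 m from the centre, with the perpendicular foot at its near end, so it contributes μ₀I/(4πR); both point the same way, together 2.38×10⁻⁵ T.
Arc and leads all point the same direction: B = 3.74×10⁻⁵ + 2.38×10⁻⁵ = 6.13×10⁻⁵ T.

B ≈ 61.3 μT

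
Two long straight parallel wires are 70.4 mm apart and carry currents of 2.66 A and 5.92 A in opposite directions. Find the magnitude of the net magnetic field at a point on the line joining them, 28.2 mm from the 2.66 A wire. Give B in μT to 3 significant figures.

Each long wire gives B = μ₀I/(2πd). Distances are d₁ = 0.0282 m and d₂ = 0.0422 m.
B₁ = 1.89×10⁻⁵ T, B₂ = 2.81×10⁻⁵ T.
Between antiparallel currents both contributions point the same way, so they add. B = B₁ + B₂ = 1.89×10⁻⁵ + 2.81×10⁻⁵ = 4.69×10⁻⁵ T.

B ≈ 46.9 μT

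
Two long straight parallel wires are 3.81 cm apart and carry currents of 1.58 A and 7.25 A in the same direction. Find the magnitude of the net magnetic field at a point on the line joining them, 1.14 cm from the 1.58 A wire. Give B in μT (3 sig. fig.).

Each long wire gives B = μ₀I/(2πd). Distances are d₁ = 0.0114 m and d₂ = 0.0267 m.
B₁ = 2.77×10⁻⁵ T, B₂ = 5.43×10⁻⁵ T.
Between parallel currents the two contributions point in opposite directions, so they subtract. B = |B₁ − B₂| = |2.77×10⁻⁵ − 5.43×10⁻⁵| = 2.66×10⁻⁵ T.

B ≈ 26.6 μT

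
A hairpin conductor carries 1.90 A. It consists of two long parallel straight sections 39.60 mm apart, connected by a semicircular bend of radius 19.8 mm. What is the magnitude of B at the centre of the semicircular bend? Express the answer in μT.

The semicircular arc contributes B_arc = μ₀I·π/(4πR) = μ₀I/(4R) = 3.01×10⁻⁵ T.
Each semi-infinite lead is at perpendicular distance R = 0.0198 m from the centre, with the perpendicular foot at its near end, so it contributes μ₀I/(4πR); both point the same way, together 1.92×10⁻⁵ T.
Arc and leads all point the same direction: B = 3.01×10⁻⁵ + 1.92×10⁻⁵ = 4.93×10⁻⁵ T.

B ≈ 49.3 μT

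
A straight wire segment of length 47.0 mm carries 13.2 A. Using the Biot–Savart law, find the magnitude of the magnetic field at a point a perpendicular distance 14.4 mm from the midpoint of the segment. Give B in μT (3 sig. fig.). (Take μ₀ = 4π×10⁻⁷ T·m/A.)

For a finite straight segment, B = (μ₀I/4πd)(sinθ₁ + sinθ₂), where θ₁, θ₂ are the angles from the perpendicular to each end.
The perpendicular from the point meets the wire at its midpoint, so each end is L/2 = 0.0235 m away along the wire.
sinθ₁ = 0.0235/√(0.0235²+0.0144²) = 0.8527; sinθ₂ = 0.0235/√(0.0235²+0.0144²) = 0.8527.
B = (4π×10⁻⁷ × 13.2) / (4π × 0.0144) × (0.8527 + 0.8527) = 1.56×10⁻⁴ T.

B ≈ 156 μT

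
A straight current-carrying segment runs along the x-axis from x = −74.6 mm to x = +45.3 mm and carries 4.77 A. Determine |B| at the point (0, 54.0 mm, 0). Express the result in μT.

For a finite straight segment, B = (μ₀I/4πd)(sinθ₁ + sinθ₂), where θ₁, θ₂ are the angles from the perpendicular to each end.
The perpendicular distance is d = 0.054 m; the end-offsets along the wire are a = 0.0746 m and b = 0.0453 m.
sinθ₁ = 0.0746/√(0.0746²+0.054²) = 0.8100; sinθ₂ = 0.0453/√(0.0453²+0.054²) = 0.6427.
B = (4π×10⁻⁷ × 4.77) / (4π × 0.054) × (0.8100 + 0.6427) = 1.28×10⁻⁵ T.

B ≈ 12.8 μT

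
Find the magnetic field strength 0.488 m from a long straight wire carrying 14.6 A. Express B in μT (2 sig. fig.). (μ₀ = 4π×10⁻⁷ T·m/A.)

B ≈ 6.0 μT

For an infinitely long straight wire, B = μ₀I/(2πd).
B = (4π×10⁻⁷ × 14.6) / (2π × 0.488) = 5.98×10⁻⁶ T.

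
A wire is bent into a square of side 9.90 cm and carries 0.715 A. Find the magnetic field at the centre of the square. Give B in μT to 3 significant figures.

Each side is a finite straight segment at perpendicular distance d = a/(2 tan(π/4)) = 0.0495 m from the centre, with end-angles ±π/4.
One side contributes B₁ = (μ₀I/4πd)·2 sin(π/4) = 2.04×10⁻⁶ T.
All 4 sides add in the same direction: B = 4 × 2.04×10⁻⁶ = 8.17×10⁻⁶ T.

B ≈ 8.17 μT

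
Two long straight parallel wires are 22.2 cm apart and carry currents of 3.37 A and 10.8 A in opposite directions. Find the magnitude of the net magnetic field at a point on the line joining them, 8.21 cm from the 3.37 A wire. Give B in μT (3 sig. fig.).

B ≈ 23.6 μT

Each long wire gives B = μ₀I/(2πd). Distances are d₁ = 0.0821 m and d₂ = 0.1399 m.
B₁ = 8.21×10⁻⁶ T, B₂ = 1.54×10⁻⁵ T.
Between antiparallel currents both contributions point the same way, so they add. B = B₁ + B₂ = 8.21×10⁻⁶ + 1.54×10⁻⁵ = 2.36×10⁻⁵ T.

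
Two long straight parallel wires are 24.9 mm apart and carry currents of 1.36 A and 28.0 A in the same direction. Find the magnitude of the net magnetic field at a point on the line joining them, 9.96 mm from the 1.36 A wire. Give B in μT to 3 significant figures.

B ≈ 348 μT

Each long wire gives B = μ₀I/(2πd). Distances are d₁ = 0.00996 m and d₂ = 0.01494 m.
B₁ = 2.73×10⁻⁵ T, B₂ = 3.75×10⁻⁴ T.
Between parallel currents the two contributions point in opposite directions, so they subtract. B = |B₁ − B₂| = |2.73×10⁻⁵ − 3.75×10⁻⁴| = 3.48×10⁻⁴ T.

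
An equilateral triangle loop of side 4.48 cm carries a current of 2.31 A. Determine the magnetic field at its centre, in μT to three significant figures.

Each side is a finite straight segment at perpendicular distance d = a/(2 tan(π/3)) = 0.01293 m from the centre, with end-angles ±π/3.
One side contributes B₁ = (μ₀I/4πd)·2 sin(π/3) = 3.09×10⁻⁵ T.
All 3 sides add in the same direction: B = 3 × 3.09×10⁻⁵ = 9.28×10⁻⁵ T.

B ≈ 92.8 μT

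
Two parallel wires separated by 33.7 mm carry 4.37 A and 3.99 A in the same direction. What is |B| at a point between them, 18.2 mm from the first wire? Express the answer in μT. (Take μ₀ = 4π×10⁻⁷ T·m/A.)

B ≈ 3.46 μT

Each long wire gives B = μ₀I/(2πd). Distances are d₁ = 0.0182 m and d₂ = 0.0155 m.
B₁ = 4.80×10⁻⁵ T, B₂ = 5.15×10⁻⁵ T.
Between parallel currents the two contributions point in opposite directions, so they subtract. B = |B₁ − B₂| = |4.80×10⁻⁵ − 5.15×10⁻⁵| = 3.46×10⁻⁶ T.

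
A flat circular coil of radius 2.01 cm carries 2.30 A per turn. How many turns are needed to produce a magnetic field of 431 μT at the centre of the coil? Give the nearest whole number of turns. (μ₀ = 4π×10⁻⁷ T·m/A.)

N = 6

For an N-turn coil, B = Nμ₀I/(2R). A single turn gives B₁ = 7.19×10⁻⁵ T with R = 0.0201 m.
N = B/B₁ = 4.31×10⁻⁴ / 7.19×10⁻⁵ = 5.99.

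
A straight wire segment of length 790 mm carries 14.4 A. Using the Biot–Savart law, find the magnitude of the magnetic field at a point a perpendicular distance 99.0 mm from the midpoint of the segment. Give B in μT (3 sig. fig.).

B ≈ 28.2 μT

For a finite straight segment, B = (μ₀I/4πd)(sinθ₁ + sinθ₂), where θ₁, θ₂ are the angles from the perpendicular to each end.
The perpendicular from the point meets the wire at its midpoint, so each end is L/2 = 0.395 m away along the wire.
sinθ₁ = 0.395/√(0.395²+0.099²) = 0.9700; sinθ₂ = 0.395/√(0.395²+0.099²) = 0.9700.
B = (4π×10⁻⁷ × 14.4) / (4π × 0.099) × (0.9700 + 0.9700) = 2.82×10⁻⁵ T.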